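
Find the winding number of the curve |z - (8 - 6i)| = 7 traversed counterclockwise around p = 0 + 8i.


Step 1: Center c = (8, -6), radius = 7
Step 2: |p - c|^2 = (-8)^2 + 14^2 = 260
Step 3: r^2 = 49
Step 4: |p-c| > r so winding number = 0

0


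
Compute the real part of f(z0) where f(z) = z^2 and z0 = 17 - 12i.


Step 1: z0 = 17 - 12i
Step 2: z0^2 = 17^2 - (-12)^2 - 408i
Step 3: real part = 289 - 144 = 145

145


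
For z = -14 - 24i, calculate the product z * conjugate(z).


Step 1: conj(z) = -14 + 24i
Step 2: z * conj(z) = (-14)^2 + (-24)^2
Step 3: = 196 + 576 = 772

772


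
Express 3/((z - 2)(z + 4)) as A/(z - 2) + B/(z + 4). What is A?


Step 1: Multiply both sides by (z - 2) and set z = 2
Step 2: A = 3 / (2 + 4)
Step 3: A = 3 / 6
Step 4: A = 1/2

1/2


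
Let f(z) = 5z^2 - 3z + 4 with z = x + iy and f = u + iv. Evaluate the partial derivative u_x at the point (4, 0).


Step 1: f(z) = 5(x+iy)^2 - 3(x+iy) + 4
Step 2: u = 5(x^2 - y^2) - 3x + 4
Step 3: u_x = 10x - 3
Step 4: At (4, 0): u_x = 40 - 3 = 37

37


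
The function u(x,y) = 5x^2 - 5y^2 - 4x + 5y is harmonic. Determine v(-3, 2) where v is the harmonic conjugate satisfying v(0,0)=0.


Step 1: v_x = -u_y = 10y - 5
Step 2: v_y = u_x = 10x - 4
Step 3: v = 10xy - 5x - 4y + C
Step 4: v(0,0) = 0 => C = 0
Step 5: v(-3, 2) = -53

-53


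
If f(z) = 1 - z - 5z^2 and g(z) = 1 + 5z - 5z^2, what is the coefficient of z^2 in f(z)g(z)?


Step 1: z^2 term in f*g comes from: (1)*(-5z^2) + (-z)*(5z) + (-5z^2)*(1)
Step 2: = -5 - 5 - 5
Step 3: = -15

-15


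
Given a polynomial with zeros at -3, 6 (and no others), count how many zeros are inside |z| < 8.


Step 1: Check each root:
  z = -3: |-3| = 3 < 8
  z = 6: |6| = 6 < 8
Step 2: Count = 2

2


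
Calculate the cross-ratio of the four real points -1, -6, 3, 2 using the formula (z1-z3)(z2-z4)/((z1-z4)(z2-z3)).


Step 1: (z1-z3)(z2-z4) = (-4) * (-8) = 32
Step 2: (z1-z4)(z2-z3) = (-3) * (-9) = 27
Step 3: Cross-ratio = 32/27 = 32/27

32/27


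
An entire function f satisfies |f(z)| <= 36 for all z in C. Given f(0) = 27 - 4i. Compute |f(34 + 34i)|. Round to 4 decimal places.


Step 1: By Liouville's theorem, a bounded entire function is constant.
Step 2: f(z) = f(0) = 27 - 4i for all z.
Step 3: |f(w)| = |27 - 4i| = sqrt(729 + 16)
Step 4: = 27.2947

27.2947


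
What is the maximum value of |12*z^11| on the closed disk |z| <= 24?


Step 1: On |z| = 24, |f(z)| = 12 * |z|^11 = 12 * 24^11
Step 2: By maximum modulus principle, maximum is on boundary.
Step 3: Maximum = 12 * 1521681143169024 = 18260173718028288

18260173718028288


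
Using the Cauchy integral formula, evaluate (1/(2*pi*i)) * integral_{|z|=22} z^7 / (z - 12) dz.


Step 1: f(z) = z^7, a = 12 is inside |z| = 22
Step 2: By Cauchy integral formula: (1/(2pi*i)) * integral = f(a)
Step 3: f(12) = 12^7 = 35831808

35831808


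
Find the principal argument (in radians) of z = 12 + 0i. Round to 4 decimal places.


Step 1: z = 12 + 0i
Step 2: arg(z) = atan2(0, 12)
Step 3: arg(z) = 0.0

0.0


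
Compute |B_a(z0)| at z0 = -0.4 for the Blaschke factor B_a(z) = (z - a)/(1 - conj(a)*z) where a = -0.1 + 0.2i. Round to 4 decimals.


Step 1: Numerator z0 - a = -0.4 - (-0.1 + 0.2i) = -0.3 - 0.2i
Step 2: Denominator 1 - conj(a)*z0 = 1 - (-0.1 - 0.2i)*(-0.4) = 0.96 - 0.08i
Step 3: |z0 - a|^2 = (-0.3)^2 + (-0.2)^2 = 0.13; |1 - conj(a)*z0|^2 = 0.96^2 + (-0.08)^2 = 0.928
Step 4: |B_a(-0.4)| = sqrt(0.13 / 0.928) = sqrt(0.140086)
Step 5: = 0.3743

0.3743


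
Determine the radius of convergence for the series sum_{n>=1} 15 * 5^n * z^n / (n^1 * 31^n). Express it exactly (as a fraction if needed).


Step 1: General term a_n = 15 * 5^n / (n^1 * 31^n)
Step 2: By the root test, |a_n|^(1/n) = 15^(1/n) * 5 / (n^(1/n) * 31) -> 5/31 as n -> infinity (since 15^(1/n) -> 1 and n^(1/n) -> 1)
Step 3: R = 1/lim|a_n|^(1/n) = 31/5

31/5


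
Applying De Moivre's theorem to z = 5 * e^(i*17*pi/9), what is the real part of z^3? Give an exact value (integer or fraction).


Step 1: By De Moivre's theorem, z^3 = 5^3 * e^(i*3*17*pi/9) = 125 * (cos(17*pi/3) + i*sin(17*pi/3))
Step 2: |z|^3 = 5^3 = 125
Step 3: Reduce the angle mod 2*pi: 17*pi/3 - 4*pi = 5*pi/3
Step 4: cos(5*pi/3) = 1/2
Step 5: Re(z^3) = 125 * 1/2 = 125/2

125/2


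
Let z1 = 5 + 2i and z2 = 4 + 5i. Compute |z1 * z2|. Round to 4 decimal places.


Step 1: |z1| = sqrt(5^2 + 2^2) = sqrt(29)
Step 2: |z2| = sqrt(4^2 + 5^2) = sqrt(41)
Step 3: |z1*z2| = |z1|*|z2| = sqrt(29) * sqrt(41) = sqrt(29 * 41) = sqrt(1189)
Step 4: = 34.4819

34.4819


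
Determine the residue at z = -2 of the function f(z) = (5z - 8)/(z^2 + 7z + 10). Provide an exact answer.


Step 1: Q(z) = z^2 + 7z + 10 = (z + 2)(z + 5)
Step 2: Q'(z) = 2z + 7
Step 3: Q'(-2) = 3, P(-2) = -18
Step 4: Res = P(-2)/Q'(-2) = -18/3 = -6

-6


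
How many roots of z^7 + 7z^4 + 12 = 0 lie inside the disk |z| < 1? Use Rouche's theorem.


Step 1: On |z| = 1 the three terms have sizes |z^7| = 1^7 = 1, |7z^4| = 7*1^4 = 7, |12| = 12
Step 2: The dominant term is g(z) = 12; let h(z) = z^7 + 7z^4 so f = g + h
Step 3: On |z| = 1: |g| = 12 and |h| <= 1 + 7 = 8
Step 4: Since 12 > 8, |h| < |g| on |z| = 1, so by Rouche f has the same number of zeros as g inside |z| < 1
Step 5: g(z) = 12 is a nonzero constant with no zeros inside |z| < 1. Answer = 0

0


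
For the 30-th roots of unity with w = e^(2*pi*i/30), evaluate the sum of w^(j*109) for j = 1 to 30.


Step 1: The sum sum_{j=1}^{n} w^(k*j) equals n if n | k, else 0.
Step 2: Here n = 30, k = 109
Step 3: Does n divide k? 30 | 109 -> False
Step 4: Sum = 0

0


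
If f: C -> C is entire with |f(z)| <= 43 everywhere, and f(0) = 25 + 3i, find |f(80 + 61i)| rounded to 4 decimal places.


Step 1: By Liouville's theorem, a bounded entire function is constant.
Step 2: f(z) = f(0) = 25 + 3i for all z.
Step 3: |f(w)| = |25 + 3i| = sqrt(625 + 9)
Step 4: = 25.1794

25.1794


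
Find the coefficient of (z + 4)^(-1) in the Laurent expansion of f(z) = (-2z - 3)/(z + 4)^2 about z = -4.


Step 1: Write the numerator in powers of (z + 4): -2z - 3 = -2(z + 4) + (-2*(-4) - 3) = -2(z + 4) + 5
Step 2: Divide by (z + 4)^2: f(z) = 5(z + 4)^(-2) - 2(z + 4)^(-1)
Step 3: This finite sum is the Laurent series of f about z = -4.
Step 4: Coefficient of (z + 4)^(-1) = coefficient of (z + 4) in the re-centred numerator = -2

-2


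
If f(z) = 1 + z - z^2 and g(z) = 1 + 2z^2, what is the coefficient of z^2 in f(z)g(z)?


Step 1: z^2 term in f*g comes from: (1)*(2z^2) + (z)*(0) + (-z^2)*(1)
Step 2: = 2 + 0 - 1
Step 3: = 1

1


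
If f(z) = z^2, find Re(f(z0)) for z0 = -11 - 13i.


Step 1: z0 = -11 - 13i
Step 2: z0^2 = (-11)^2 - (-13)^2 + 286i
Step 3: real part = 121 - 169 = -48

-48


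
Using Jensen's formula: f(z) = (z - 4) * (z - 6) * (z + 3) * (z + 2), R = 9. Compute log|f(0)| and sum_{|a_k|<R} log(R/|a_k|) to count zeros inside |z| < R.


Jensen's formula: (1/2pi)*integral log|f(Re^it)|dt = log|f(0)| + sum_{|a_k|<R} log(R/|a_k|)
Step 1: f(0) = (-4) * (-6) * 3 * 2 = 144
Step 2: log|f(0)| = log|4| + log|6| + log|-3| + log|-2| = 4.9698
Step 3: Zeros inside |z| < 9: 4, 6, -3, -2
Step 4: Jensen sum = log(9/4) + log(9/6) + log(9/3) + log(9/2) = 3.8191
Step 5: n(R) = number of terms in the Jensen sum = count of zeros inside |z| < 9 = 4

4


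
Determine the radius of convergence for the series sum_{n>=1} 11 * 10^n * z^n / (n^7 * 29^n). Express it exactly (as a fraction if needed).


Step 1: General term a_n = 11 * 10^n / (n^7 * 29^n)
Step 2: By the root test, |a_n|^(1/n) = 11^(1/n) * 10 / (n^(7/n) * 29) -> 10/29 as n -> infinity (since 11^(1/n) -> 1 and n^(7/n) -> 1)
Step 3: R = 1/lim|a_n|^(1/n) = 29/10

29/10


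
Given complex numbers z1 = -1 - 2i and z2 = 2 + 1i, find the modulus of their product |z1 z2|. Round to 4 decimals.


Step 1: |z1| = sqrt((-1)^2 + (-2)^2) = sqrt(5)
Step 2: |z2| = sqrt(2^2 + 1^2) = sqrt(5)
Step 3: |z1*z2| = |z1|*|z2| = sqrt(5) * sqrt(5) = sqrt(5 * 5) = sqrt(25)
Step 4: = 5.0

5.0


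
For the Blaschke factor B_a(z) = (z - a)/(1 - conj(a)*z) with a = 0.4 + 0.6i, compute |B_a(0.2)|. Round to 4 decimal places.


Step 1: Numerator z0 - a = 0.2 - (0.4 + 0.6i) = -0.2 - 0.6i
Step 2: Denominator 1 - conj(a)*z0 = 1 - (0.4 - 0.6i)*0.2 = 0.92 + 0.12i
Step 3: |z0 - a|^2 = (-0.2)^2 + (-0.6)^2 = 0.4; |1 - conj(a)*z0|^2 = 0.92^2 + 0.12^2 = 0.8608
Step 4: |B_a(0.2)| = sqrt(0.4 / 0.8608) = sqrt(0.464684)
Step 5: = 0.6817

0.6817


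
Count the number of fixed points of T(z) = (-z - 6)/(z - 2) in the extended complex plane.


Step 1: Fixed points satisfy T(z) = z
Step 2: z^2 - z + 6 = 0
Step 3: Discriminant = (-1)^2 - 4*1*6 = -23
Step 4: Number of fixed points = 2

2


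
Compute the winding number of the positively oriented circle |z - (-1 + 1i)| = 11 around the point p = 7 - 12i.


Step 1: Center c = (-1, 1), radius = 11
Step 2: |p - c|^2 = 8^2 + (-13)^2 = 233
Step 3: r^2 = 121
Step 4: |p-c| > r so winding number = 0

0


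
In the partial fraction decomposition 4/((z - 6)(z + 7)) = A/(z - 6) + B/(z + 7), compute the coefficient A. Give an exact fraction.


Step 1: Multiply both sides by (z - 6) and set z = 6
Step 2: A = 4 / (6 + 7)
Step 3: A = 4 / 13
Step 4: A = 4/13

4/13


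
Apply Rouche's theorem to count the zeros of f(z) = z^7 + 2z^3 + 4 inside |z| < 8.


Step 1: On |z| = 8 the three terms have sizes |z^7| = 8^7 = 2097152, |2z^3| = 2*8^3 = 1024, |4| = 4
Step 2: The dominant term is g(z) = z^7; let h(z) = 2z^3 + 4 so f = g + h
Step 3: On |z| = 8: |g| = 2097152 and |h| <= 1024 + 4 = 1028
Step 4: Since 2097152 > 1028, |h| < |g| on |z| = 8, so by Rouche f has the same number of zeros as g inside |z| < 8
Step 5: g(z) = z^7 has 7 zeros (all at the origin) inside |z| < 8. Answer = 7

7


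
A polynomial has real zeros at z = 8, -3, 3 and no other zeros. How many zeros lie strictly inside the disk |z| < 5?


Step 1: Check each root:
  z = 8: |8| = 8 >= 5
  z = -3: |-3| = 3 < 5
  z = 3: |3| = 3 < 5
Step 2: Count = 2

2


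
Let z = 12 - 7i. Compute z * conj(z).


Step 1: conj(z) = 12 + 7i
Step 2: z * conj(z) = 12^2 + (-7)^2
Step 3: = 144 + 49 = 193

193


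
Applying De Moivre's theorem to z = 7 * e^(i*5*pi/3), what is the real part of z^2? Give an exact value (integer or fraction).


Step 1: By De Moivre's theorem, z^2 = 7^2 * e^(i*2*5*pi/3) = 49 * (cos(10*pi/3) + i*sin(10*pi/3))
Step 2: |z|^2 = 7^2 = 49
Step 3: Reduce the angle mod 2*pi: 10*pi/3 - 2*pi = 4*pi/3
Step 4: cos(4*pi/3) = -1/2
Step 5: Re(z^2) = 49 * (-1/2) = -49/2

-49/2


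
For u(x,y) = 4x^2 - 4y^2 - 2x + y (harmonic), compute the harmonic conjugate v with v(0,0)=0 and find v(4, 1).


Step 1: v_x = -u_y = 8y - 1
Step 2: v_y = u_x = 8x - 2
Step 3: v = 8xy - x - 2y + C
Step 4: v(0,0) = 0 => C = 0
Step 5: v(4, 1) = 26

26


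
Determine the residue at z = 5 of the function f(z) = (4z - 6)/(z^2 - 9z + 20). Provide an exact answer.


Step 1: Q(z) = z^2 - 9z + 20 = (z - 5)(z - 4)
Step 2: Q'(z) = 2z - 9
Step 3: Q'(5) = 1, P(5) = 14
Step 4: Res = P(5)/Q'(5) = 14/1 = 14

14


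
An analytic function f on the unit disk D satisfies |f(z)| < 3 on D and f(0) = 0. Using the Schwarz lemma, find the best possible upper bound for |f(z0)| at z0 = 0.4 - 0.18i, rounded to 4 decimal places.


Step 1: g = f/3 maps D -> D with g(0) = 0, so by the Schwarz lemma |g(z)| <= |z|, i.e. |f(z)| <= 3|z|; this is sharp (f(z) = 3z).
Step 2: |z0|^2 = 0.4^2 + (-0.18)^2 = 0.1924
Step 3: |z0| = sqrt(0.1924) = 0.438634
Step 4: Best bound = 3 * |z0| = 3 * 0.438634 = 1.3159

1.3159


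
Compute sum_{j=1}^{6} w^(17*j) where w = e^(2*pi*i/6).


Step 1: The sum sum_{j=1}^{n} w^(k*j) equals n if n | k, else 0.
Step 2: Here n = 6, k = 17
Step 3: Does n divide k? 6 | 17 -> False
Step 4: Sum = 0

0


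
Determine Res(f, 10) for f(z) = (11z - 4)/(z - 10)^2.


Step 1: Pole of order 2 at z = 10
Step 2: Res = lim d/dz [(z - 10)^2 * f(z)] as z -> 10
Step 3: (z - 10)^2 * f(z) = 11z - 4
Step 4: d/dz[11z - 4] = 11

11


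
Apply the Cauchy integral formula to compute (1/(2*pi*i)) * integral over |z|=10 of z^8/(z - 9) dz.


Step 1: f(z) = z^8, a = 9 is inside |z| = 10
Step 2: By Cauchy integral formula: (1/(2pi*i)) * integral = f(a)
Step 3: f(9) = 9^8 = 43046721

43046721


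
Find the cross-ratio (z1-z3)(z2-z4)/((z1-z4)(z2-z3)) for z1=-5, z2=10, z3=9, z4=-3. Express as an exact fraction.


Step 1: (z1-z3)(z2-z4) = (-14) * 13 = -182
Step 2: (z1-z4)(z2-z3) = (-2) * 1 = -2
Step 3: Cross-ratio = 182/2 = 91

91


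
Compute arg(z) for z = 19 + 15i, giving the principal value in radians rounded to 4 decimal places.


Step 1: z = 19 + 15i
Step 2: arg(z) = atan2(15, 19)
Step 3: arg(z) = 0.6683

0.6683


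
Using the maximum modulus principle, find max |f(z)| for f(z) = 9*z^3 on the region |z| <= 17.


Step 1: On |z| = 17, |f(z)| = 9 * |z|^3 = 9 * 17^3
Step 2: By maximum modulus principle, maximum is on boundary.
Step 3: Maximum = 9 * 4913 = 44217

44217


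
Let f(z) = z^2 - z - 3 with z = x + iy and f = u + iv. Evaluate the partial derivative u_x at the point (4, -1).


Step 1: f(z) = (x+iy)^2 - (x+iy) - 3
Step 2: u = (x^2 - y^2) - x - 3
Step 3: u_x = 2x - 1
Step 4: At (4, -1): u_x = 8 - 1 = 7

7


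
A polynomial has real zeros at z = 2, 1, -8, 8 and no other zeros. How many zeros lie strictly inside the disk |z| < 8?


Step 1: Check each root:
  z = 2: |2| = 2 < 8
  z = 1: |1| = 1 < 8
  z = -8: |-8| = 8 >= 8
  z = 8: |8| = 8 >= 8
Step 2: Count = 2

2


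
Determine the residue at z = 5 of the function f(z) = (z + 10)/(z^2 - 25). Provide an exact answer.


Step 1: Q(z) = z^2 - 25 = (z - 5)(z + 5)
Step 2: Q'(z) = 2z
Step 3: Q'(5) = 10, P(5) = 15
Step 4: Res = P(5)/Q'(5) = 15/10 = 3/2

3/2


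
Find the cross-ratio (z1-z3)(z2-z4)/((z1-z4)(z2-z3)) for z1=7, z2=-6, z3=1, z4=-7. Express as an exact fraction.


Step 1: (z1-z3)(z2-z4) = 6 * 1 = 6
Step 2: (z1-z4)(z2-z3) = 14 * (-7) = -98
Step 3: Cross-ratio = -6/98 = -3/49

-3/49


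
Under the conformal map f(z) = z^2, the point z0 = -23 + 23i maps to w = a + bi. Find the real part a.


Step 1: z0 = -23 + 23i
Step 2: z0^2 = (-23)^2 - 23^2 - 1058i
Step 3: real part = 529 - 529 = 0

0


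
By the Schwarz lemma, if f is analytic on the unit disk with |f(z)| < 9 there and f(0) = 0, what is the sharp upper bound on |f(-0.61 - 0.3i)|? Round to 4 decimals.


Step 1: g = f/9 maps D -> D with g(0) = 0, so by the Schwarz lemma |g(z)| <= |z|, i.e. |f(z)| <= 9|z|; this is sharp (f(z) = 9z).
Step 2: |z0|^2 = (-0.61)^2 + (-0.3)^2 = 0.4621
Step 3: |z0| = sqrt(0.4621) = 0.679779
Step 4: Best bound = 9 * |z0| = 9 * 0.679779 = 6.118

6.118


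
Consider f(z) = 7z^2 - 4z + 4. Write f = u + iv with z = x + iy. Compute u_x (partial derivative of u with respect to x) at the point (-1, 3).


Step 1: f(z) = 7(x+iy)^2 - 4(x+iy) + 4
Step 2: u = 7(x^2 - y^2) - 4x + 4
Step 3: u_x = 14x - 4
Step 4: At (-1, 3): u_x = -14 - 4 = -18

-18


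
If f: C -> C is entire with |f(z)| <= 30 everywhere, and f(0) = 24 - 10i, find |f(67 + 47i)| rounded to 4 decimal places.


Step 1: By Liouville's theorem, a bounded entire function is constant.
Step 2: f(z) = f(0) = 24 - 10i for all z.
Step 3: |f(w)| = |24 - 10i| = sqrt(576 + 100)
Step 4: = 26.0

26.0


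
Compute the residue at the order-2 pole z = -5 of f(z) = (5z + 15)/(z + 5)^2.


Step 1: Pole of order 2 at z = -5
Step 2: Res = lim d/dz [(z + 5)^2 * f(z)] as z -> -5
Step 3: (z + 5)^2 * f(z) = 5z + 15
Step 4: d/dz[5z + 15] = 5

5


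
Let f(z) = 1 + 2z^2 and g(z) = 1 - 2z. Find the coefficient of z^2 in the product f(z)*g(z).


Step 1: z^2 term in f*g comes from: (1)*(0) + (0)*(-2z) + (2z^2)*(1)
Step 2: = 0 + 0 + 2
Step 3: = 2

2


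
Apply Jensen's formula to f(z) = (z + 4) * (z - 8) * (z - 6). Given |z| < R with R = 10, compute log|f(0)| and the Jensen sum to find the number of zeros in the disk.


Jensen's formula: (1/2pi)*integral log|f(Re^it)|dt = log|f(0)| + sum_{|a_k|<R} log(R/|a_k|)
Step 1: f(0) = 4 * (-8) * (-6) = 192
Step 2: log|f(0)| = log|-4| + log|8| + log|6| = 5.2575
Step 3: Zeros inside |z| < 10: -4, 8, 6
Step 4: Jensen sum = log(10/4) + log(10/8) + log(10/6) = 1.6503
Step 5: n(R) = number of terms in the Jensen sum = count of zeros inside |z| < 10 = 3

3


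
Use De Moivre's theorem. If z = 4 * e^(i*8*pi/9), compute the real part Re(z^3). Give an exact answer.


Step 1: By De Moivre's theorem, z^3 = 4^3 * e^(i*3*8*pi/9) = 64 * (cos(8*pi/3) + i*sin(8*pi/3))
Step 2: |z|^3 = 4^3 = 64
Step 3: Reduce the angle mod 2*pi: 8*pi/3 - 2*pi = 2*pi/3
Step 4: cos(2*pi/3) = -1/2
Step 5: Re(z^3) = 64 * (-1/2) = -32

-32


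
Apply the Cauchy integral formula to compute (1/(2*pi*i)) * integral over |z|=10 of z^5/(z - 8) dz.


Step 1: f(z) = z^5, a = 8 is inside |z| = 10
Step 2: By Cauchy integral formula: (1/(2pi*i)) * integral = f(a)
Step 3: f(8) = 8^5 = 32768

32768


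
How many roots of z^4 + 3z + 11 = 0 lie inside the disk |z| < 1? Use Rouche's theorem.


Step 1: On |z| = 1 the three terms have sizes |z^4| = 1^4 = 1, |3z| = 3*1 = 3, |11| = 11
Step 2: The dominant term is g(z) = 11; let h(z) = z^4 + 3z so f = g + h
Step 3: On |z| = 1: |g| = 11 and |h| <= 1 + 3 = 4
Step 4: Since 11 > 4, |h| < |g| on |z| = 1, so by Rouche f has the same number of zeros as g inside |z| < 1
Step 5: g(z) = 11 is a nonzero constant with no zeros inside |z| < 1. Answer = 0

0


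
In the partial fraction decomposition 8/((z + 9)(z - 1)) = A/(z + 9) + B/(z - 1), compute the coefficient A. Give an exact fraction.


Step 1: Multiply both sides by (z + 9) and set z = -9
Step 2: A = 8 / (-9 - 1)
Step 3: A = 8 / (-10)
Step 4: A = -4/5

-4/5


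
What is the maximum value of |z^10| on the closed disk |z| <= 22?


Step 1: On |z| = 22, |f(z)| = |z|^10 = 22^10
Step 2: By maximum modulus principle, maximum is on boundary.
Step 3: Maximum = 26559922791424 = 26559922791424

26559922791424


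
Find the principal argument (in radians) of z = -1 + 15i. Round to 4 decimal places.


Step 1: z = -1 + 15i
Step 2: arg(z) = atan2(15, -1)
Step 3: arg(z) = 1.6374

1.6374


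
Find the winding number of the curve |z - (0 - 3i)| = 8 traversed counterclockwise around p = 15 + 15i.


Step 1: Center c = (0, -3), radius = 8
Step 2: |p - c|^2 = 15^2 + 18^2 = 549
Step 3: r^2 = 64
Step 4: |p-c| > r so winding number = 0

0


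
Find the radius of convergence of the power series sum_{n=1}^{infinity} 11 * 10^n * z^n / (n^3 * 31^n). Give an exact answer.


Step 1: General term a_n = 11 * 10^n / (n^3 * 31^n)
Step 2: By the root test, |a_n|^(1/n) = 11^(1/n) * 10 / (n^(3/n) * 31) -> 10/31 as n -> infinity (since 11^(1/n) -> 1 and n^(3/n) -> 1)
Step 3: R = 1/lim|a_n|^(1/n) = 31/10

31/10


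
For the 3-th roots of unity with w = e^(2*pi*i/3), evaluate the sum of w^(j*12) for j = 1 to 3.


Step 1: The sum sum_{j=1}^{n} w^(k*j) equals n if n | k, else 0.
Step 2: Here n = 3, k = 12
Step 3: Does n divide k? 3 | 12 -> True
Step 4: Sum = 3

3


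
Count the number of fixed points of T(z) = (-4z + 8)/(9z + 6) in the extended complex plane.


Step 1: Fixed points satisfy T(z) = z
Step 2: 9z^2 + 10z - 8 = 0
Step 3: Discriminant = 10^2 - 4*9*(-8) = 388
Step 4: Number of fixed points = 2

2


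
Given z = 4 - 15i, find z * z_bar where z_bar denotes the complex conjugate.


Step 1: conj(z) = 4 + 15i
Step 2: z * conj(z) = 4^2 + (-15)^2
Step 3: = 16 + 225 = 241

241


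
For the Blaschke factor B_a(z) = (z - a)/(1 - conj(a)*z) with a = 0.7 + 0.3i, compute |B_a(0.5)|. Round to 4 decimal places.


Step 1: Numerator z0 - a = 0.5 - (0.7 + 0.3i) = -0.2 - 0.3i
Step 2: Denominator 1 - conj(a)*z0 = 1 - (0.7 - 0.3i)*0.5 = 0.65 + 0.15i
Step 3: |z0 - a|^2 = (-0.2)^2 + (-0.3)^2 = 0.13; |1 - conj(a)*z0|^2 = 0.65^2 + 0.15^2 = 0.445
Step 4: |B_a(0.5)| = sqrt(0.13 / 0.445) = sqrt(0.292135)
Step 5: = 0.5405

0.5405


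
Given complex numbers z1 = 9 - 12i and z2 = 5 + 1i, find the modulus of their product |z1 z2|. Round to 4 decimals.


Step 1: |z1| = sqrt(9^2 + (-12)^2) = sqrt(225)
Step 2: |z2| = sqrt(5^2 + 1^2) = sqrt(26)
Step 3: |z1*z2| = |z1|*|z2| = sqrt(225) * sqrt(26) = sqrt(225 * 26) = sqrt(5850)
Step 4: = 76.4853

76.4853


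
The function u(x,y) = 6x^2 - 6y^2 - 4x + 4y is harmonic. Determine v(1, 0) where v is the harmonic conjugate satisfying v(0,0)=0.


Step 1: v_x = -u_y = 12y - 4
Step 2: v_y = u_x = 12x - 4
Step 3: v = 12xy - 4x - 4y + C
Step 4: v(0,0) = 0 => C = 0
Step 5: v(1, 0) = -4

-4


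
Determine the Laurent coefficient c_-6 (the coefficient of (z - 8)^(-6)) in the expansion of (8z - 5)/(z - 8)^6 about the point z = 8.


Step 1: Write the numerator in powers of (z - 8): 8z - 5 = 8(z - 8) + (8*8 - 5) = 8(z - 8) + 59
Step 2: Divide by (z - 8)^6: f(z) = 59(z - 8)^(-6) + 8(z - 8)^(-5)
Step 3: This finite sum is the Laurent series of f about z = 8.
Step 4: Coefficient of (z - 8)^(-6) = 8*8 - 5 = 59

59


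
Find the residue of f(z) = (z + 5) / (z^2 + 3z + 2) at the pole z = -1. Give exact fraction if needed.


Step 1: Q(z) = z^2 + 3z + 2 = (z + 1)(z + 2)
Step 2: Q'(z) = 2z + 3
Step 3: Q'(-1) = 1, P(-1) = 4
Step 4: Res = P(-1)/Q'(-1) = 4/1 = 4

4


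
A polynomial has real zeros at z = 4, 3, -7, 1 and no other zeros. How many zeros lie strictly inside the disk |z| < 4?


Step 1: Check each root:
  z = 4: |4| = 4 >= 4
  z = 3: |3| = 3 < 4
  z = -7: |-7| = 7 >= 4
  z = 1: |1| = 1 < 4
Step 2: Count = 2

2


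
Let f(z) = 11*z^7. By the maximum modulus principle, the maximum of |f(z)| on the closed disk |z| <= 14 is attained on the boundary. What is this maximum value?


Step 1: On |z| = 14, |f(z)| = 11 * |z|^7 = 11 * 14^7
Step 2: By maximum modulus principle, maximum is on boundary.
Step 3: Maximum = 11 * 105413504 = 1159548544

1159548544


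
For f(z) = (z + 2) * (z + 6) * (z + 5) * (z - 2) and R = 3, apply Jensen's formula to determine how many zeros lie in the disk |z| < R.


Jensen's formula: (1/2pi)*integral log|f(Re^it)|dt = log|f(0)| + sum_{|a_k|<R} log(R/|a_k|)
Step 1: f(0) = 2 * 6 * 5 * (-2) = -120
Step 2: log|f(0)| = log|-2| + log|-6| + log|-5| + log|2| = 4.7875
Step 3: Zeros inside |z| < 3: -2, 2
Step 4: Jensen sum = log(3/2) + log(3/2) = 0.8109
Step 5: n(R) = number of terms in the Jensen sum = count of zeros inside |z| < 3 = 2

2


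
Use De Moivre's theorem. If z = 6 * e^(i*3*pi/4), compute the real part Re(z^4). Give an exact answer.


Step 1: By De Moivre's theorem, z^4 = 6^4 * e^(i*4*3*pi/4) = 1296 * (cos(3*pi) + i*sin(3*pi))
Step 2: |z|^4 = 6^4 = 1296
Step 3: Reduce the angle mod 2*pi: 3*pi - 2*pi = pi
Step 4: cos(pi) = -1
Step 5: Re(z^4) = 1296 * (-1) = -1296

-1296


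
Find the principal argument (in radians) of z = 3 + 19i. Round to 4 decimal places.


Step 1: z = 3 + 19i
Step 2: arg(z) = atan2(19, 3)
Step 3: arg(z) = 1.4142

1.4142


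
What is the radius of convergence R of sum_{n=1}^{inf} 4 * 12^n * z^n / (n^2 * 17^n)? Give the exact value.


Step 1: General term a_n = 4 * 12^n / (n^2 * 17^n)
Step 2: By the root test, |a_n|^(1/n) = 4^(1/n) * 12 / (n^(2/n) * 17) -> 12/17 as n -> infinity (since 4^(1/n) -> 1 and n^(2/n) -> 1)
Step 3: R = 1/lim|a_n|^(1/n) = 17/12

17/12


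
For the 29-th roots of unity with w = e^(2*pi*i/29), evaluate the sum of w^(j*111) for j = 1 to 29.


Step 1: The sum sum_{j=1}^{n} w^(k*j) equals n if n | k, else 0.
Step 2: Here n = 29, k = 111
Step 3: Does n divide k? 29 | 111 -> False
Step 4: Sum = 0

0


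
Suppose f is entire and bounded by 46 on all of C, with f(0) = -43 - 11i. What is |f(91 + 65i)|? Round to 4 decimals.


Step 1: By Liouville's theorem, a bounded entire function is constant.
Step 2: f(z) = f(0) = -43 - 11i for all z.
Step 3: |f(w)| = |-43 - 11i| = sqrt(1849 + 121)
Step 4: = 44.3847

44.3847


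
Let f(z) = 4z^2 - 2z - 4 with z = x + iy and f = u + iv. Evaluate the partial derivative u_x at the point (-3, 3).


Step 1: f(z) = 4(x+iy)^2 - 2(x+iy) - 4
Step 2: u = 4(x^2 - y^2) - 2x - 4
Step 3: u_x = 8x - 2
Step 4: At (-3, 3): u_x = -24 - 2 = -26

-26


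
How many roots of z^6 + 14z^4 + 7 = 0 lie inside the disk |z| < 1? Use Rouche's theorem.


Step 1: On |z| = 1 the three terms have sizes |z^6| = 1^6 = 1, |14z^4| = 14*1^4 = 14, |7| = 7
Step 2: The dominant term is g(z) = 14z^4; let h(z) = z^6 + 7 so f = g + h
Step 3: On |z| = 1: |g| = 14 and |h| <= 1 + 7 = 8
Step 4: Since 14 > 8, |h| < |g| on |z| = 1, so by Rouche f has the same number of zeros as g inside |z| < 1
Step 5: g(z) = 14z^4 has 4 zeros (at the origin, multiplicity 4) inside |z| < 1. Answer = 4

4


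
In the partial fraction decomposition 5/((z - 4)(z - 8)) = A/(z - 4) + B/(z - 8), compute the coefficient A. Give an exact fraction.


Step 1: Multiply both sides by (z - 4) and set z = 4
Step 2: A = 5 / (4 - 8)
Step 3: A = 5 / (-4)
Step 4: A = -5/4

-5/4


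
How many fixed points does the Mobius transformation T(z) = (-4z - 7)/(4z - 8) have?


Step 1: Fixed points satisfy T(z) = z
Step 2: 4z^2 - 4z + 7 = 0
Step 3: Discriminant = (-4)^2 - 4*4*7 = -96
Step 4: Number of fixed points = 2

2


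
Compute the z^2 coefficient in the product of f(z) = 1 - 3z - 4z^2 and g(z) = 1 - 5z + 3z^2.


Step 1: z^2 term in f*g comes from: (1)*(3z^2) + (-3z)*(-5z) + (-4z^2)*(1)
Step 2: = 3 + 15 - 4
Step 3: = 14

14


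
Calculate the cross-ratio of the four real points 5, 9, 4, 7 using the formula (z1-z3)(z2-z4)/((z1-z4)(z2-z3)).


Step 1: (z1-z3)(z2-z4) = 1 * 2 = 2
Step 2: (z1-z4)(z2-z3) = (-2) * 5 = -10
Step 3: Cross-ratio = -2/10 = -1/5

-1/5


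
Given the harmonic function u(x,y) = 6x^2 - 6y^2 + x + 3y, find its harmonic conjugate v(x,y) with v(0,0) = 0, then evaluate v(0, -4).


Step 1: v_x = -u_y = 12y - 3
Step 2: v_y = u_x = 12x + 1
Step 3: v = 12xy - 3x + y + C
Step 4: v(0,0) = 0 => C = 0
Step 5: v(0, -4) = -4

-4


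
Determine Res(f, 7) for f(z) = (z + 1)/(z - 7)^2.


Step 1: Pole of order 2 at z = 7
Step 2: Res = lim d/dz [(z - 7)^2 * f(z)] as z -> 7
Step 3: (z - 7)^2 * f(z) = z + 1
Step 4: d/dz[z + 1] = 1

1


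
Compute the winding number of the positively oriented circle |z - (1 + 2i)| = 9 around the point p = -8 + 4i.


Step 1: Center c = (1, 2), radius = 9
Step 2: |p - c|^2 = (-9)^2 + 2^2 = 85
Step 3: r^2 = 81
Step 4: |p-c| > r so winding number = 0

0


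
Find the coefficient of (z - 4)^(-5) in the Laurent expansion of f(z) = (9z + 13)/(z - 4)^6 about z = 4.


Step 1: Write the numerator in powers of (z - 4): 9z + 13 = 9(z - 4) + (9*4 + 13) = 9(z - 4) + 49
Step 2: Divide by (z - 4)^6: f(z) = 49(z - 4)^(-6) + 9(z - 4)^(-5)
Step 3: This finite sum is the Laurent series of f about z = 4.
Step 4: Coefficient of (z - 4)^(-5) = coefficient of (z - 4) in the re-centred numerator = 9

9


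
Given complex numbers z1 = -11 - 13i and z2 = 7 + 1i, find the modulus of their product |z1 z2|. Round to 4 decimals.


Step 1: |z1| = sqrt((-11)^2 + (-13)^2) = sqrt(290)
Step 2: |z2| = sqrt(7^2 + 1^2) = sqrt(50)
Step 3: |z1*z2| = |z1|*|z2| = sqrt(290) * sqrt(50) = sqrt(290 * 50) = sqrt(14500)
Step 4: = 120.4159

120.4159


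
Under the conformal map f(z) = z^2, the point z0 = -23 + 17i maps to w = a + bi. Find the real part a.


Step 1: z0 = -23 + 17i
Step 2: z0^2 = (-23)^2 - 17^2 - 782i
Step 3: real part = 529 - 289 = 240

240


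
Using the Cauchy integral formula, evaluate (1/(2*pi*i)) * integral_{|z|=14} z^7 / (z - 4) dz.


Step 1: f(z) = z^7, a = 4 is inside |z| = 14
Step 2: By Cauchy integral formula: (1/(2pi*i)) * integral = f(a)
Step 3: f(4) = 4^7 = 16384

16384


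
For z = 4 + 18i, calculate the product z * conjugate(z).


Step 1: conj(z) = 4 - 18i
Step 2: z * conj(z) = 4^2 + 18^2
Step 3: = 16 + 324 = 340

340


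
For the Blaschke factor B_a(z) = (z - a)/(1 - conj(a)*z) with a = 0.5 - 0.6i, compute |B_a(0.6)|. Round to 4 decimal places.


Step 1: Numerator z0 - a = 0.6 - (0.5 - 0.6i) = 0.1 + 0.6i
Step 2: Denominator 1 - conj(a)*z0 = 1 - (0.5 + 0.6i)*0.6 = 0.7 - 0.36i
Step 3: |z0 - a|^2 = 0.1^2 + 0.6^2 = 0.37; |1 - conj(a)*z0|^2 = 0.7^2 + (-0.36)^2 = 0.6196
Step 4: |B_a(0.6)| = sqrt(0.37 / 0.6196) = sqrt(0.597159)
Step 5: = 0.7728

0.7728


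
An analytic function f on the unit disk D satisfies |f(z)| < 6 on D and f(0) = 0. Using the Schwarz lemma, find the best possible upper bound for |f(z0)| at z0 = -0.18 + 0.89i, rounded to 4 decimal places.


Step 1: g = f/6 maps D -> D with g(0) = 0, so by the Schwarz lemma |g(z)| <= |z|, i.e. |f(z)| <= 6|z|; this is sharp (f(z) = 6z).
Step 2: |z0|^2 = (-0.18)^2 + 0.89^2 = 0.8245
Step 3: |z0| = sqrt(0.8245) = 0.90802
Step 4: Best bound = 6 * |z0| = 6 * 0.90802 = 5.4481

5.4481


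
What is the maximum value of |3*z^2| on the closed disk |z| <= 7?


Step 1: On |z| = 7, |f(z)| = 3 * |z|^2 = 3 * 7^2
Step 2: By maximum modulus principle, maximum is on boundary.
Step 3: Maximum = 3 * 49 = 147

147


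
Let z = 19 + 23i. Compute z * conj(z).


Step 1: conj(z) = 19 - 23i
Step 2: z * conj(z) = 19^2 + 23^2
Step 3: = 361 + 529 = 890

890


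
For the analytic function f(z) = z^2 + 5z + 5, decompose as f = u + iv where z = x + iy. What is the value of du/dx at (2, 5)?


Step 1: f(z) = (x+iy)^2 + 5(x+iy) + 5
Step 2: u = (x^2 - y^2) + 5x + 5
Step 3: u_x = 2x + 5
Step 4: At (2, 5): u_x = 4 + 5 = 9

9


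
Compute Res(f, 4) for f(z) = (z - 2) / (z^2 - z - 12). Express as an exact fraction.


Step 1: Q(z) = z^2 - z - 12 = (z - 4)(z + 3)
Step 2: Q'(z) = 2z - 1
Step 3: Q'(4) = 7, P(4) = 2
Step 4: Res = P(4)/Q'(4) = 2/7 = 2/7

2/7


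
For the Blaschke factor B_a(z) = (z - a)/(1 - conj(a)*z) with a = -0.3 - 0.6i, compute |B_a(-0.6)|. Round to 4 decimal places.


Step 1: Numerator z0 - a = -0.6 - (-0.3 - 0.6i) = -0.3 + 0.6i
Step 2: Denominator 1 - conj(a)*z0 = 1 - (-0.3 + 0.6i)*(-0.6) = 0.82 + 0.36i
Step 3: |z0 - a|^2 = (-0.3)^2 + 0.6^2 = 0.45; |1 - conj(a)*z0|^2 = 0.82^2 + 0.36^2 = 0.802
Step 4: |B_a(-0.6)| = sqrt(0.45 / 0.802) = sqrt(0.561097)
Step 5: = 0.7491

0.7491


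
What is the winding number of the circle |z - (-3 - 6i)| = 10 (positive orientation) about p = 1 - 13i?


Step 1: Center c = (-3, -6), radius = 10
Step 2: |p - c|^2 = 4^2 + (-7)^2 = 65
Step 3: r^2 = 100
Step 4: |p-c| < r so winding number = 1

1


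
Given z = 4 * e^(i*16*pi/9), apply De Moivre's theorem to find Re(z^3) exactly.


Step 1: By De Moivre's theorem, z^3 = 4^3 * e^(i*3*16*pi/9) = 64 * (cos(16*pi/3) + i*sin(16*pi/3))
Step 2: |z|^3 = 4^3 = 64
Step 3: Reduce the angle mod 2*pi: 16*pi/3 - 4*pi = 4*pi/3
Step 4: cos(4*pi/3) = -1/2
Step 5: Re(z^3) = 64 * (-1/2) = -32

-32


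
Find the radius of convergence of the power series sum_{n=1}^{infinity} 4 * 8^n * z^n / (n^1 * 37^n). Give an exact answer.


Step 1: General term a_n = 4 * 8^n / (n^1 * 37^n)
Step 2: By the root test, |a_n|^(1/n) = 4^(1/n) * 8 / (n^(1/n) * 37) -> 8/37 as n -> infinity (since 4^(1/n) -> 1 and n^(1/n) -> 1)
Step 3: R = 1/lim|a_n|^(1/n) = 37/8

37/8


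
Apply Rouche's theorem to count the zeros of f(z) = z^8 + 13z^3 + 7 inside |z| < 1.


Step 1: On |z| = 1 the three terms have sizes |z^8| = 1^8 = 1, |13z^3| = 13*1^3 = 13, |7| = 7
Step 2: The dominant term is g(z) = 13z^3; let h(z) = z^8 + 7 so f = g + h
Step 3: On |z| = 1: |g| = 13 and |h| <= 1 + 7 = 8
Step 4: Since 13 > 8, |h| < |g| on |z| = 1, so by Rouche f has the same number of zeros as g inside |z| < 1
Step 5: g(z) = 13z^3 has 3 zeros (at the origin, multiplicity 3) inside |z| < 1. Answer = 3

3


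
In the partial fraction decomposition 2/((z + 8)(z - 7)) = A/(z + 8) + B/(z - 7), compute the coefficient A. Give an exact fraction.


Step 1: Multiply both sides by (z + 8) and set z = -8
Step 2: A = 2 / (-8 - 7)
Step 3: A = 2 / (-15)
Step 4: A = -2/15

-2/15


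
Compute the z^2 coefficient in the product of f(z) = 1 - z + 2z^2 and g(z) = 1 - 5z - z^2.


Step 1: z^2 term in f*g comes from: (1)*(-z^2) + (-z)*(-5z) + (2z^2)*(1)
Step 2: = -1 + 5 + 2
Step 3: = 6

6


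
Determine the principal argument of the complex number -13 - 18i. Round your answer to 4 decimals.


Step 1: z = -13 - 18i
Step 2: arg(z) = atan2(-18, -13)
Step 3: arg(z) = -2.1963

-2.1963


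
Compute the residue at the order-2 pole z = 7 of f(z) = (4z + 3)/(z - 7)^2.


Step 1: Pole of order 2 at z = 7
Step 2: Res = lim d/dz [(z - 7)^2 * f(z)] as z -> 7
Step 3: (z - 7)^2 * f(z) = 4z + 3
Step 4: d/dz[4z + 3] = 4

4


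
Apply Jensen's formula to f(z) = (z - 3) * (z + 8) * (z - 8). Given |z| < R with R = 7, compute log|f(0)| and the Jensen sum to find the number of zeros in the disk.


Jensen's formula: (1/2pi)*integral log|f(Re^it)|dt = log|f(0)| + sum_{|a_k|<R} log(R/|a_k|)
Step 1: f(0) = (-3) * 8 * (-8) = 192
Step 2: log|f(0)| = log|3| + log|-8| + log|8| = 5.2575
Step 3: Zeros inside |z| < 7: 3
Step 4: Jensen sum = log(7/3) = 0.8473
Step 5: n(R) = number of terms in the Jensen sum = count of zeros inside |z| < 7 = 1

1


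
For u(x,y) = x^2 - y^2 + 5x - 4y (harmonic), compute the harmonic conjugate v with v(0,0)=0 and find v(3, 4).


Step 1: v_x = -u_y = 2y + 4
Step 2: v_y = u_x = 2x + 5
Step 3: v = 2xy + 4x + 5y + C
Step 4: v(0,0) = 0 => C = 0
Step 5: v(3, 4) = 56

56


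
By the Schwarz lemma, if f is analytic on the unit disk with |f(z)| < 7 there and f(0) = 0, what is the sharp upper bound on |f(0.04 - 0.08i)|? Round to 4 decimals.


Step 1: g = f/7 maps D -> D with g(0) = 0, so by the Schwarz lemma |g(z)| <= |z|, i.e. |f(z)| <= 7|z|; this is sharp (f(z) = 7z).
Step 2: |z0|^2 = 0.04^2 + (-0.08)^2 = 0.008
Step 3: |z0| = sqrt(0.008) = 0.089443
Step 4: Best bound = 7 * |z0| = 7 * 0.089443 = 0.6261

0.6261


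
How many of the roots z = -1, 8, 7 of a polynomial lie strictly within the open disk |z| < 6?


Step 1: Check each root:
  z = -1: |-1| = 1 < 6
  z = 8: |8| = 8 >= 6
  z = 7: |7| = 7 >= 6
Step 2: Count = 1

1


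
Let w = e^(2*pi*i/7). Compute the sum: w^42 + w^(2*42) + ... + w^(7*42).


Step 1: The sum sum_{j=1}^{n} w^(k*j) equals n if n | k, else 0.
Step 2: Here n = 7, k = 42
Step 3: Does n divide k? 7 | 42 -> True
Step 4: Sum = 7

7


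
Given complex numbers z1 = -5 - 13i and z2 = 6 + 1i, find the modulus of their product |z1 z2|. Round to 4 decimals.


Step 1: |z1| = sqrt((-5)^2 + (-13)^2) = sqrt(194)
Step 2: |z2| = sqrt(6^2 + 1^2) = sqrt(37)
Step 3: |z1*z2| = |z1|*|z2| = sqrt(194) * sqrt(37) = sqrt(194 * 37) = sqrt(7178)
Step 4: = 84.7231

84.7231


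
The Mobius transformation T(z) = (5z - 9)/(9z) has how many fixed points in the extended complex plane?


Step 1: Fixed points satisfy T(z) = z
Step 2: 9z^2 - 5z + 9 = 0
Step 3: Discriminant = (-5)^2 - 4*9*9 = -299
Step 4: Number of fixed points = 2

2


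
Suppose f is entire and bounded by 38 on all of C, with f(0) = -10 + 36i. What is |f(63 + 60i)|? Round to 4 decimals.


Step 1: By Liouville's theorem, a bounded entire function is constant.
Step 2: f(z) = f(0) = -10 + 36i for all z.
Step 3: |f(w)| = |-10 + 36i| = sqrt(100 + 1296)
Step 4: = 37.3631

37.3631


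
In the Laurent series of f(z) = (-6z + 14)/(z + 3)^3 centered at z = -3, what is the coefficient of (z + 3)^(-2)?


Step 1: Write the numerator in powers of (z + 3): -6z + 14 = -6(z + 3) + (-6*(-3) + 14) = -6(z + 3) + 32
Step 2: Divide by (z + 3)^3: f(z) = 32(z + 3)^(-3) - 6(z + 3)^(-2)
Step 3: This finite sum is the Laurent series of f about z = -3.
Step 4: Coefficient of (z + 3)^(-2) = coefficient of (z + 3) in the re-centred numerator = -6

-6


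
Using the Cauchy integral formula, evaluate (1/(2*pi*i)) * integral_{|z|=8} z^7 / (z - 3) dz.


Step 1: f(z) = z^7, a = 3 is inside |z| = 8
Step 2: By Cauchy integral formula: (1/(2pi*i)) * integral = f(a)
Step 3: f(3) = 3^7 = 2187

2187


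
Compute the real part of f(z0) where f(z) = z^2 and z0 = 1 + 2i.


Step 1: z0 = 1 + 2i
Step 2: z0^2 = 1^2 - 2^2 + 4i
Step 3: real part = 1 - 4 = -3

-3


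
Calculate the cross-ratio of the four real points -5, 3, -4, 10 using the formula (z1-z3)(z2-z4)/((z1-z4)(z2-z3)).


Step 1: (z1-z3)(z2-z4) = (-1) * (-7) = 7
Step 2: (z1-z4)(z2-z3) = (-15) * 7 = -105
Step 3: Cross-ratio = -7/105 = -1/15

-1/15


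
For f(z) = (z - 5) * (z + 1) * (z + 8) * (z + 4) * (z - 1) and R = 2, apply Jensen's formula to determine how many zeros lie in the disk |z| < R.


Jensen's formula: (1/2pi)*integral log|f(Re^it)|dt = log|f(0)| + sum_{|a_k|<R} log(R/|a_k|)
Step 1: f(0) = (-5) * 1 * 8 * 4 * (-1) = 160
Step 2: log|f(0)| = log|5| + log|-1| + log|-8| + log|-4| + log|1| = 5.0752
Step 3: Zeros inside |z| < 2: -1, 1
Step 4: Jensen sum = log(2/1) + log(2/1) = 1.3863
Step 5: n(R) = number of terms in the Jensen sum = count of zeros inside |z| < 2 = 2

2


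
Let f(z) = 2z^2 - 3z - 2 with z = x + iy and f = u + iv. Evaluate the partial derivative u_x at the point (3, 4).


Step 1: f(z) = 2(x+iy)^2 - 3(x+iy) - 2
Step 2: u = 2(x^2 - y^2) - 3x - 2
Step 3: u_x = 4x - 3
Step 4: At (3, 4): u_x = 12 - 3 = 9

9


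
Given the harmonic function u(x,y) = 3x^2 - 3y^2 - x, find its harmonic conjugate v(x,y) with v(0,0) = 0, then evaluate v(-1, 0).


Step 1: v_x = -u_y = 6y + 0
Step 2: v_y = u_x = 6x - 1
Step 3: v = 6xy - y + C
Step 4: v(0,0) = 0 => C = 0
Step 5: v(-1, 0) = 0

0


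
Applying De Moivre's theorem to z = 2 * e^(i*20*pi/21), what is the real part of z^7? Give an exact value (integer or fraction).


Step 1: By De Moivre's theorem, z^7 = 2^7 * e^(i*7*20*pi/21) = 128 * (cos(20*pi/3) + i*sin(20*pi/3))
Step 2: |z|^7 = 2^7 = 128
Step 3: Reduce the angle mod 2*pi: 20*pi/3 - 6*pi = 2*pi/3
Step 4: cos(2*pi/3) = -1/2
Step 5: Re(z^7) = 128 * (-1/2) = -64

-64


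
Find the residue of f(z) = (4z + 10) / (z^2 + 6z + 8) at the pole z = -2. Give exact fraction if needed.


Step 1: Q(z) = z^2 + 6z + 8 = (z + 2)(z + 4)
Step 2: Q'(z) = 2z + 6
Step 3: Q'(-2) = 2, P(-2) = 2
Step 4: Res = P(-2)/Q'(-2) = 2/2 = 1

1


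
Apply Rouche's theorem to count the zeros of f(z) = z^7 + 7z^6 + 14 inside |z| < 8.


Step 1: On |z| = 8 the three terms have sizes |z^7| = 8^7 = 2097152, |7z^6| = 7*8^6 = 1835008, |14| = 14
Step 2: The dominant term is g(z) = z^7; let h(z) = 7z^6 + 14 so f = g + h
Step 3: On |z| = 8: |g| = 2097152 and |h| <= 1835008 + 14 = 1835022
Step 4: Since 2097152 > 1835022, |h| < |g| on |z| = 8, so by Rouche f has the same number of zeros as g inside |z| < 8
Step 5: g(z) = z^7 has 7 zeros (all at the origin) inside |z| < 8. Answer = 7

7


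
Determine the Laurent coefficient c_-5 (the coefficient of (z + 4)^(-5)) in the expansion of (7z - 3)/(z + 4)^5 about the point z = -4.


Step 1: Write the numerator in powers of (z + 4): 7z - 3 = 7(z + 4) + (7*(-4) - 3) = 7(z + 4) - 31
Step 2: Divide by (z + 4)^5: f(z) = -31(z + 4)^(-5) + 7(z + 4)^(-4)
Step 3: This finite sum is the Laurent series of f about z = -4.
Step 4: Coefficient of (z + 4)^(-5) = 7*(-4) - 3 = -31

-31


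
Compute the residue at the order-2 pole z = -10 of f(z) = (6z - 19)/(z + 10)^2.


Step 1: Pole of order 2 at z = -10
Step 2: Res = lim d/dz [(z + 10)^2 * f(z)] as z -> -10
Step 3: (z + 10)^2 * f(z) = 6z - 19
Step 4: d/dz[6z - 19] = 6

6


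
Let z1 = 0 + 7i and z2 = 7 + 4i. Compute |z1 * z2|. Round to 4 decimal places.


Step 1: |z1| = sqrt(0^2 + 7^2) = sqrt(49)
Step 2: |z2| = sqrt(7^2 + 4^2) = sqrt(65)
Step 3: |z1*z2| = |z1|*|z2| = sqrt(49) * sqrt(65) = sqrt(49 * 65) = sqrt(3185)
Step 4: = 56.4358

56.4358


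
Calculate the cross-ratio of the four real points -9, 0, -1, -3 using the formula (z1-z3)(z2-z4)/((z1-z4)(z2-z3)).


Step 1: (z1-z3)(z2-z4) = (-8) * 3 = -24
Step 2: (z1-z4)(z2-z3) = (-6) * 1 = -6
Step 3: Cross-ratio = 24/6 = 4

4


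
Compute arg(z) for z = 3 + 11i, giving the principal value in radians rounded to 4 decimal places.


Step 1: z = 3 + 11i
Step 2: arg(z) = atan2(11, 3)
Step 3: arg(z) = 1.3045

1.3045


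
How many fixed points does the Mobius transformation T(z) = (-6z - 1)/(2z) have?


Step 1: Fixed points satisfy T(z) = z
Step 2: 2z^2 + 6z + 1 = 0
Step 3: Discriminant = 6^2 - 4*2*1 = 28
Step 4: Number of fixed points = 2

2


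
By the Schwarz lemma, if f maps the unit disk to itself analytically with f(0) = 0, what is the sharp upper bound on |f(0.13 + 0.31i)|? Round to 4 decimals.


Step 1: Schwarz lemma: if f: D -> D is analytic with f(0) = 0, then |f(z)| <= |z| for all z in D, and this is sharp (f(z) = z).
Step 2: |z0|^2 = 0.13^2 + 0.31^2 = 0.113
Step 3: |z0| = sqrt(0.113) = 0.336155
Step 4: Best bound = |z0| = 0.3362

0.3362
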